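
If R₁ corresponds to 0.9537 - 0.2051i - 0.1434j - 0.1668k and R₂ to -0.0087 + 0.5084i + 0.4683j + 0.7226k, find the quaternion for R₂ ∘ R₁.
0.2837 + 0.5122i + 0.3845j + 0.7137k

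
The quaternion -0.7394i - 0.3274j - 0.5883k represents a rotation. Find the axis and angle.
axis = (-0.7394, -0.3274, -0.5883), θ = π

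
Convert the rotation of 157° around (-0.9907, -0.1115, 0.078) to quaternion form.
0.1994 - 0.9708i - 0.1093j + 0.0764k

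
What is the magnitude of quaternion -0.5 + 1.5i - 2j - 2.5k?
3.571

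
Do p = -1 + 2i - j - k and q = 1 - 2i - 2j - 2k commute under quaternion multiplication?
No: pq = -1 + 4i + 7j - 5k ≠ -1 + 4i - 5j + 7k = qp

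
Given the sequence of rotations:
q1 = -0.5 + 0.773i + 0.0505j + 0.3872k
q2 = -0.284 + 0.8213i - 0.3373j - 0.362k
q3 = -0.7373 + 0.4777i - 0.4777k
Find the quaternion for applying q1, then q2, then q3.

q2 · q1 = -0.3357 - 0.7425i - 0.4435j + 0.3732k
q3 · q2 · q1 = 0.7805 + 0.1752i + 0.5034j - 0.3267k
0.7805 + 0.1752i + 0.5034j - 0.3267k


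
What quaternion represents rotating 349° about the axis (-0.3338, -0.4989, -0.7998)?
-0.9954 - 0.032i - 0.0478j - 0.0767k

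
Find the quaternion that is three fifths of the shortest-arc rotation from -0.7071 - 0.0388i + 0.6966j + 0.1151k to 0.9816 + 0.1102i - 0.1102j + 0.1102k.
-0.9252 - 0.0864i + 0.3688j - 0.0204k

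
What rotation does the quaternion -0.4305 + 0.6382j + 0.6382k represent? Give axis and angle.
axis = (0, √2/2, √2/2), θ = 231°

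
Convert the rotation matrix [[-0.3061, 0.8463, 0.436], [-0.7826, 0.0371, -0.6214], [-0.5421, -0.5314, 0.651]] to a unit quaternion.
0.5878 + 0.0383i + 0.416j - 0.6928k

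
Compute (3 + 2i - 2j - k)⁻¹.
0.1667 - 0.1111i + 0.1111j + 0.0556k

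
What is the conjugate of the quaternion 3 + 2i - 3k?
3 - 2i + 3k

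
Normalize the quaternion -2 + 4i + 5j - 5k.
-0.239 + 0.4781i + 0.5976j - 0.5976k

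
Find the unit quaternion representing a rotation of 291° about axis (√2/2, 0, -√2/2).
-0.8241 + 0.4005i - 0.4005k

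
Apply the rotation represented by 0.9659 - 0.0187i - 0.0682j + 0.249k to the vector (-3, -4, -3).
(-0.263, -4.958, -3.057)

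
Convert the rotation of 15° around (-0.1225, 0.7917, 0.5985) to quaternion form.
0.9914 - 0.016i + 0.1033j + 0.0781k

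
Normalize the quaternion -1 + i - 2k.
-0.4082 + 0.4082i - 0.8165k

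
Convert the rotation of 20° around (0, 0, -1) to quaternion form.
0.9848 - 0.1736k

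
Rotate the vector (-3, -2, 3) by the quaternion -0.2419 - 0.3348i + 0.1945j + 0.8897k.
(-0.694, 3.849, 2.589)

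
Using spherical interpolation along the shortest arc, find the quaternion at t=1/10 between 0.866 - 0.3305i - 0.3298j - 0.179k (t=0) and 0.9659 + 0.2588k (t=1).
0.8944 - 0.3017i - 0.3011j - 0.1356k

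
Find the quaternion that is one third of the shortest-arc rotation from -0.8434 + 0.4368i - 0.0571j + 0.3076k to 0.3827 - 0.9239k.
-0.7552 + 0.3159i - 0.0413j + 0.5729k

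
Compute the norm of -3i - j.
√10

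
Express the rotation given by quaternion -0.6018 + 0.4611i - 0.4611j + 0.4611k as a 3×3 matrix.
[[0.1495, 0.1298, 0.9802], [-0.9802, 0.1495, 0.1298], [-0.1298, -0.9802, 0.1495]]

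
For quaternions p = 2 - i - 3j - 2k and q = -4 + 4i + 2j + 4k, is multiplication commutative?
No: pq = 10 + 4i + 12j + 26k ≠ 10 + 20i + 20j + 6k = qp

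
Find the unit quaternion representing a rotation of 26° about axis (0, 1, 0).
0.9744 + 0.225j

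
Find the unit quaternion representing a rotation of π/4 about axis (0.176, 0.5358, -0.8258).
0.9239 + 0.0674i + 0.205j - 0.316k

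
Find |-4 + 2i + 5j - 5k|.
√70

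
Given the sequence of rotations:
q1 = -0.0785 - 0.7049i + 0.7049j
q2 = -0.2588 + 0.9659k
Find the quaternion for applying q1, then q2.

q2 · q1 = 0.0203 - 0.4984i - 0.8633j - 0.0758k
0.0203 - 0.4984i - 0.8633j - 0.0758k


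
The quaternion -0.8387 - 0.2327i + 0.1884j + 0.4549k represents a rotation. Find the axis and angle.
axis = (-0.4273, 0.3459, 0.8353), θ = 294°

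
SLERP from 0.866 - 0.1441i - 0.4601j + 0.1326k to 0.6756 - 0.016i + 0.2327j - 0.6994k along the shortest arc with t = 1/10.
0.9032 - 0.1381i - 0.4048j + 0.0364k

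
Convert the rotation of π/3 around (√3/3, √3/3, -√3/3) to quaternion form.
0.866 + 0.2887i + 0.2887j - 0.2887k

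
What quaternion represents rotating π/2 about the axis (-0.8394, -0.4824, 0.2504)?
0.7071 - 0.5935i - 0.3411j + 0.1771k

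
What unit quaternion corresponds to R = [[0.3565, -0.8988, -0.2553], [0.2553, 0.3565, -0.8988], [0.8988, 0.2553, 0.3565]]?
0.7193 + 0.4011i - 0.4011j + 0.4011k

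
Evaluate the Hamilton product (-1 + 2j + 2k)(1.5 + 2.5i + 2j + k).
-7.5 - 4.5i + 6j - 3k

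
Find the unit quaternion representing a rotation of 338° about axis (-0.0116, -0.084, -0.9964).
-0.9816 - 0.0022i - 0.016j - 0.1901k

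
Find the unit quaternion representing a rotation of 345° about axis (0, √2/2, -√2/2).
-0.9914 + 0.0923j - 0.0923k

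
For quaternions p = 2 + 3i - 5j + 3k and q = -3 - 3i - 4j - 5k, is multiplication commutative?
No: pq = -2 + 22i + 13j - 46k ≠ -2 - 52i + j + 8k = qp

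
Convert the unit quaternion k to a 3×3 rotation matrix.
[[-1, 0, 0], [0, -1, 0], [0, 0, 1]]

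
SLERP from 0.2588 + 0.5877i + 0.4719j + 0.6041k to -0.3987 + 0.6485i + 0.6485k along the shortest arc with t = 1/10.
0.1935 + 0.6143i + 0.4347j + 0.6294k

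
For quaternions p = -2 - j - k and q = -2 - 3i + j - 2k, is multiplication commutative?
No: pq = 3 + 9i + 3j + 3k ≠ 3 + 3i - 3j + 9k = qp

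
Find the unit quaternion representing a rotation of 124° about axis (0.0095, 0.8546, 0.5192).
0.4695 + 0.0084i + 0.7546j + 0.4584k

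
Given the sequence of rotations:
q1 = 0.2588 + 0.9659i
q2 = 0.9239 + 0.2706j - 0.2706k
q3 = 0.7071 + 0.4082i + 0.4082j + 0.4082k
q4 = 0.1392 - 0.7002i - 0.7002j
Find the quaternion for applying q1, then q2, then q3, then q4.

q2 · q1 = 0.2391 + 0.8924i - 0.1913j - 0.3314k
q3 · q2 · q1 = 0.0182 + 0.6714i + 0.4619j - 0.5791k
q4 · q3 · q2 · q1 = 0.7961 + 0.4862i - 0.3539j + 0.0661k
0.7961 + 0.4862i - 0.3539j + 0.0661k


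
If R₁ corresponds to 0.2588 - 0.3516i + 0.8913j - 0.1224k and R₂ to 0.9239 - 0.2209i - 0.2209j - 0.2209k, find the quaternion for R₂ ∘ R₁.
0.3313 - 0.1581i + 0.8169j - 0.4448k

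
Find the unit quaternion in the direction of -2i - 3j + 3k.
-0.4264i - 0.6396j + 0.6396k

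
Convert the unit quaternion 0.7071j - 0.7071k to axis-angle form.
axis = (0, √2/2, -√2/2), θ = π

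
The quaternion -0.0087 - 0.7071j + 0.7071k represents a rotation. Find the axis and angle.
axis = (0, -√2/2, √2/2), θ = 181°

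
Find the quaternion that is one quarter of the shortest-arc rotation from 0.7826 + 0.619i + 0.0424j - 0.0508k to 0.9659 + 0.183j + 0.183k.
0.872 + 0.4824i + 0.0827j + 0.01k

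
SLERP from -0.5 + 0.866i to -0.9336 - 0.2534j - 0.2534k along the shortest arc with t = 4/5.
-0.9273 + 0.2109i - 0.2187j - 0.2187k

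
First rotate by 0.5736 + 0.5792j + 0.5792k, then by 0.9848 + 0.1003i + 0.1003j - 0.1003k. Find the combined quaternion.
0.5649 + 0.1737i + 0.5698j + 0.571k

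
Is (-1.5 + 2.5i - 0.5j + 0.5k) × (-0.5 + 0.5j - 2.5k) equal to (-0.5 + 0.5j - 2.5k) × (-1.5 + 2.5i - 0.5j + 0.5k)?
No: pq = 2.25 - 0.25i + 5.75j + 4.75k ≠ 2.25 - 2.25i - 6.75j + 2.25k = qp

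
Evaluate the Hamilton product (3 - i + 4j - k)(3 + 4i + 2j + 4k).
9 + 27i + 18j - 9k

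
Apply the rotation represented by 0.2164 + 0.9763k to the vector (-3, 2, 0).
(1.874, -3.08, 0)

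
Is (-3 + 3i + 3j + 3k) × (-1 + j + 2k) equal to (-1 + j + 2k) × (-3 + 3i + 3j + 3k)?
No: pq = -6 - 12j - 6k ≠ -6 - 6i - 12k = qp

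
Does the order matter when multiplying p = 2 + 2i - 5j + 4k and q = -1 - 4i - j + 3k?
Yes: pq = -11 - 21i - 19j - 20k ≠ -11 + i + 25j + 24k = qp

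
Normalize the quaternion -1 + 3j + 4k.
-0.1961 + 0.5883j + 0.7845k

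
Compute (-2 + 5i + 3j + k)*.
-2 - 5i - 3j - k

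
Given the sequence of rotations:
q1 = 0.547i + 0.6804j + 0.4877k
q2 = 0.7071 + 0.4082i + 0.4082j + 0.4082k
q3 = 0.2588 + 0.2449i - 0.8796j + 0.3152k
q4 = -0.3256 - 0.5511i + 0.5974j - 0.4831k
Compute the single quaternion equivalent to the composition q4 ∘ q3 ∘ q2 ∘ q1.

q2 · q1 = -0.7001 + 0.3081i + 0.5053j + 0.3993k
q3 · q2 · q1 = 0.062 - 0.6022i + 0.7459j + 0.2774k
q4 · q3 · q2 · q1 = -0.6636 + 0.688i + 0.238j - 0.1716k
-0.6636 + 0.688i + 0.238j - 0.1716k


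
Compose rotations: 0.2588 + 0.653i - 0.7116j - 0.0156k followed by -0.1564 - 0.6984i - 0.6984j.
-0.0814 - 0.272i - 0.0803j + 0.9555k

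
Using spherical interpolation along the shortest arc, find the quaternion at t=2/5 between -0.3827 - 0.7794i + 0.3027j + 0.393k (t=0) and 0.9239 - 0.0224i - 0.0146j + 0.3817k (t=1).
-0.7802 - 0.5726i + 0.2348j + 0.091k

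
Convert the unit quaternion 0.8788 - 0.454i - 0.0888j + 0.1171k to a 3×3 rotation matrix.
[[0.9568, -0.1252, -0.2624], [0.2864, 0.5603, 0.7772], [0.0497, -0.8187, 0.572]]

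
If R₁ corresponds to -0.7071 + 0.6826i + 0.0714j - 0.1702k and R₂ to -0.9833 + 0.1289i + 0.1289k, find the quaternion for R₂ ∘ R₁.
0.6292 - 0.7715i + 0.0397j + 0.0854k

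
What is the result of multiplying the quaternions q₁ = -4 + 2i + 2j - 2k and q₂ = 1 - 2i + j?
-2 + 12i + 2j + 4k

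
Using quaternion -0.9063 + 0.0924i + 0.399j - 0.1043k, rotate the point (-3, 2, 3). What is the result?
(-4.438, 1.387, -0.62)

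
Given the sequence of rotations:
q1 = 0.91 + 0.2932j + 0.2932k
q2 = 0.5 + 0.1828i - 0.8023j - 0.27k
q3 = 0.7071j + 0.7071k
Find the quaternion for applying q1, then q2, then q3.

q2 · q1 = 0.7694 + 0.0103i - 0.6371j - 0.0455k
q3 · q2 · q1 = 0.4827 + 0.4183i + 0.5513j + 0.5368k
0.4827 + 0.4183i + 0.5513j + 0.5368k


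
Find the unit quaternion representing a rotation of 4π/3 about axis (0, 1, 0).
-0.5 + 0.866j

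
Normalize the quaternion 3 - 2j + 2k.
0.7276 - 0.4851j + 0.4851k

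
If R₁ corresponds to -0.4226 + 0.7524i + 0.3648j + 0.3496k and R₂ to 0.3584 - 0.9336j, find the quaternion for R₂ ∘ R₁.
0.1891 - 0.0567i + 0.5253j + 0.8277k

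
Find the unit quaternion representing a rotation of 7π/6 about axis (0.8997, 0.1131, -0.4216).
-0.2588 + 0.869i + 0.1092j - 0.4072k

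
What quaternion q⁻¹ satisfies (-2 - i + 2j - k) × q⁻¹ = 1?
-0.2 + 0.1i - 0.2j + 0.1k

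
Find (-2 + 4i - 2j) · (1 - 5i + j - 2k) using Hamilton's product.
20 + 18i + 4j - 2k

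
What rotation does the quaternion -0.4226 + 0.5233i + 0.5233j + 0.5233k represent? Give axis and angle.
axis = (√3/3, √3/3, √3/3), θ = 230°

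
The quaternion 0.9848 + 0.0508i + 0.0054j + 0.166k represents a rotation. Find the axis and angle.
axis = (0.2925, 0.0311, 0.9558), θ = 20°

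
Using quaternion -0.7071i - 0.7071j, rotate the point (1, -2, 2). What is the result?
(-2, 1, -2)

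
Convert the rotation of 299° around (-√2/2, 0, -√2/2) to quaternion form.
-0.8616 - 0.3589i - 0.3589k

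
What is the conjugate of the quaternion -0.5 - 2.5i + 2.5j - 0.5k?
-0.5 + 2.5i - 2.5j + 0.5k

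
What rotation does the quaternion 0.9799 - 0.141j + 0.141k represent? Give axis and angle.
axis = (0, -√2/2, √2/2), θ = 23°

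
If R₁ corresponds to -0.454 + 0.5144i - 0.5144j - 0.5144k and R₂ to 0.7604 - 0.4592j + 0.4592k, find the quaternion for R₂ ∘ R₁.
-0.3452 + 0.8636i + 0.0535j - 0.3634k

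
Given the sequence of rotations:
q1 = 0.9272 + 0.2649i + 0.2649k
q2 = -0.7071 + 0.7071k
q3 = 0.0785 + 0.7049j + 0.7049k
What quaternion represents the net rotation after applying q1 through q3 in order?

q2 · q1 = -0.8429 - 0.1873i + 0.1873j + 0.4683k
q3 · q2 · q1 = -0.5283 + 0.1834i - 0.7115j - 0.4254k
-0.5283 + 0.1834i - 0.7115j - 0.4254k


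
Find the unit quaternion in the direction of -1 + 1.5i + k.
-0.4851 + 0.7276i + 0.4851k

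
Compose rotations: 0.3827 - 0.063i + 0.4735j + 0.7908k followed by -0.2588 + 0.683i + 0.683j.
-0.3794 + 0.8178i - 0.4013j + 0.1618k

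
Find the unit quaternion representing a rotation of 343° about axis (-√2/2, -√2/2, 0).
-0.989 - 0.1045i - 0.1045j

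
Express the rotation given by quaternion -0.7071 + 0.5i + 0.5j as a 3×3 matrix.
[[0.5, 0.5, -0.7071], [0.5, 0.5, 0.7071], [0.7071, -0.7071, 0]]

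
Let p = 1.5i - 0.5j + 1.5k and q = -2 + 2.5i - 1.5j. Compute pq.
-4.5 - 0.75i + 4.75j - 4k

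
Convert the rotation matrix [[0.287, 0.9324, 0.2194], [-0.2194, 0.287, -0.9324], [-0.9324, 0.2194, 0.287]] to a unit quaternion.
0.6821 + 0.4222i + 0.4222j - 0.4222k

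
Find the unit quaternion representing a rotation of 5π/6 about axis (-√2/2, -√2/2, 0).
0.2588 - 0.683i - 0.683j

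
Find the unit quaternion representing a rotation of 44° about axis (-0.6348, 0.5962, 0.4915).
0.9272 - 0.2378i + 0.2233j + 0.1841k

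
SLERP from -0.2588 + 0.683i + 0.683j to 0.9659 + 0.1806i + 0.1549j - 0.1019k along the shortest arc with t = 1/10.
-0.404 + 0.6447i + 0.6487j + 0.0157k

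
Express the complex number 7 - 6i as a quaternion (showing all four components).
7 - 6i + 0j + 0k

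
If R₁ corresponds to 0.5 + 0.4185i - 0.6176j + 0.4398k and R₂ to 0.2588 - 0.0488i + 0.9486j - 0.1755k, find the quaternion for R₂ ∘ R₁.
0.8129 + 0.3927i + 0.2625j - 0.3408k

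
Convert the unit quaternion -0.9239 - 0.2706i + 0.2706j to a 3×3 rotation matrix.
[[0.8536, -0.1464, -0.5], [-0.1464, 0.8536, -0.5], [0.5, 0.5, 0.7071]]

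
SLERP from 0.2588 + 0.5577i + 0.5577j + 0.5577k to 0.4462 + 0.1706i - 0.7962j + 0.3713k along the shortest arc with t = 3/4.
-0.3114 + 0.0537i + 0.9398j - 0.1302k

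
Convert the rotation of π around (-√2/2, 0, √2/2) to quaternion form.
-0.7071i + 0.7071k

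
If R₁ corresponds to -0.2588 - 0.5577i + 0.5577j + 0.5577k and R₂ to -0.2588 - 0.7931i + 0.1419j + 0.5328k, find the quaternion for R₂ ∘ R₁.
-0.7516 + 0.1316i - 0.0359j - 0.6454k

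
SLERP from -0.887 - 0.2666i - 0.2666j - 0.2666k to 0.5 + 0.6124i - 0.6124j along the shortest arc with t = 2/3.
-0.7348 - 0.5688i + 0.3535j - 0.1077k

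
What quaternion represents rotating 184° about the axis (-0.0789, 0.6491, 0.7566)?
-0.0349 - 0.0789i + 0.6487j + 0.7561k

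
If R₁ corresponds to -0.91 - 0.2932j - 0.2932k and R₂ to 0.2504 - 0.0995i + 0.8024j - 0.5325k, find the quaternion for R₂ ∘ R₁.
-0.1487 - 0.3008i - 0.8328j + 0.4403k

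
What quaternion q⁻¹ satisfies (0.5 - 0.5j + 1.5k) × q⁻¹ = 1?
0.1818 + 0.1818j - 0.5455k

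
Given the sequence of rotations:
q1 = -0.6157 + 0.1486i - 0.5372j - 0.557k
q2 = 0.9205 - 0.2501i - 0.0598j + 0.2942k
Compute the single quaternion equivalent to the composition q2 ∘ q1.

q2 · q1 = -0.3978 + 0.4821i - 0.5533j - 0.5506k
-0.3978 + 0.4821i - 0.5533j - 0.5506k


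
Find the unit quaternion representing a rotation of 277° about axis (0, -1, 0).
-0.749 - 0.6626j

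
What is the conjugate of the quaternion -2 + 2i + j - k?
-2 - 2i - j + k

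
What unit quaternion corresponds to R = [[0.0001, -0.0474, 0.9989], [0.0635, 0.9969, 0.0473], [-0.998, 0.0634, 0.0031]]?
0.7071 + 0.0057i + 0.706j + 0.0392k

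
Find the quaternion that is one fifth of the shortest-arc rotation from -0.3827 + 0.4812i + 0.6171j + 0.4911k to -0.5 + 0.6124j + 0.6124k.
-0.4155 + 0.3912i + 0.6296j + 0.5271k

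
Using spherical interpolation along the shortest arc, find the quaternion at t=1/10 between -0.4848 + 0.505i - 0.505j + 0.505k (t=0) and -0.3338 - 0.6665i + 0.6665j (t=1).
-0.4123 + 0.5513i - 0.5513j + 0.4713k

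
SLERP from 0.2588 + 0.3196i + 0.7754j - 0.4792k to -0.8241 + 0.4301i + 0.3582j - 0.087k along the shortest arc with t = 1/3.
-0.1569 + 0.4442i + 0.7756j - 0.4201k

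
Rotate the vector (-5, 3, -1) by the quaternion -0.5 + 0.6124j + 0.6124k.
(4.95, 3.062, -1.062)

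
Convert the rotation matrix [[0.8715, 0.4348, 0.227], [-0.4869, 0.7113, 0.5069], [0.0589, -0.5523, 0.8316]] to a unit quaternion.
0.9239 - 0.2866i + 0.0455j - 0.2494k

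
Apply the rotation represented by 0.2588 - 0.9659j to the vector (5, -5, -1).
(-3.83, -5, 3.366)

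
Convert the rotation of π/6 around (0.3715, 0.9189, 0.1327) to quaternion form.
0.9659 + 0.0962i + 0.2378j + 0.0343k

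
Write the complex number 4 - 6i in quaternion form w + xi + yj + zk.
4 - 6i + 0j + 0k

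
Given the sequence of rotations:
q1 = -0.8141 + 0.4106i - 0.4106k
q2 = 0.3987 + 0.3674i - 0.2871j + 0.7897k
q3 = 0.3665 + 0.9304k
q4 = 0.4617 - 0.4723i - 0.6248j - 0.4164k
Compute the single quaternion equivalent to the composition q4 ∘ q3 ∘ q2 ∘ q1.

q2 · q1 = -0.1512 - 0.0175i + 0.7088j - 0.6887k
q3 · q2 · q1 = 0.5854 - 0.6659i + 0.2435j - 0.3931k
q4 · q3 · q2 · q1 = -0.0558 - 0.2369i - 0.1617j - 0.9563k
-0.0558 - 0.2369i - 0.1617j - 0.9563k


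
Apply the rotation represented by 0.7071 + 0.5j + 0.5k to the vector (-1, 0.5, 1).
(0.354, 0.043, 1.457)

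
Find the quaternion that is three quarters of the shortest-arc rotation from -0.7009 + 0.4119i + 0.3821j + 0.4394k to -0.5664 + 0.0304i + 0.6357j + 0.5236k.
-0.6144 + 0.1301i + 0.5845j + 0.5138k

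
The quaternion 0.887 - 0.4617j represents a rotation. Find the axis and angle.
axis = (0, -1, 0), θ = 55°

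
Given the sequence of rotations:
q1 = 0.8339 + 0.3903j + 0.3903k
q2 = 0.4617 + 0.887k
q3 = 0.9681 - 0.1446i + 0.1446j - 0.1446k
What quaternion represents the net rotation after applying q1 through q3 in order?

q2 · q1 = 0.0388 - 0.3462i + 0.1802j + 0.9199k
q3 · q2 · q1 = 0.0945 - 0.1817i + 0.3631j + 0.9089k
0.0945 - 0.1817i + 0.3631j + 0.9089k


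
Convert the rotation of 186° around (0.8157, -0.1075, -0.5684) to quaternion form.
-0.0523 + 0.8146i - 0.1074j - 0.5676k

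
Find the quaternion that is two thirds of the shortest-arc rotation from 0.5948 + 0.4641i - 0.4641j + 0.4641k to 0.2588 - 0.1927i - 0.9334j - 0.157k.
0.4379 + 0.0431i - 0.8952j + 0.0701k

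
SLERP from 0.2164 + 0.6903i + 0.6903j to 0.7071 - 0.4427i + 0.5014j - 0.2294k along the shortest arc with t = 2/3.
0.6699 - 0.0467i + 0.7173j - 0.1857k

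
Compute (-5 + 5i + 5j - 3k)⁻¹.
-0.0595 - 0.0595i - 0.0595j + 0.0357k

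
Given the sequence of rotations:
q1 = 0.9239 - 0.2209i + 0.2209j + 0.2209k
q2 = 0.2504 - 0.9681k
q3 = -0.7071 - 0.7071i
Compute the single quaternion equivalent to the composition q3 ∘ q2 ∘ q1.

q2 · q1 = 0.4452 + 0.1585i + 0.2692j - 0.8391k
q3 · q2 · q1 = -0.2027 - 0.4269i - 0.7837j + 0.403k
-0.2027 - 0.4269i - 0.7837j + 0.403k


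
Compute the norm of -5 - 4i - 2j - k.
√46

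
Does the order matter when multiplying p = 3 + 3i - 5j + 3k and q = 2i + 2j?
Yes: pq = 4 + 12j + 16k ≠ 4 + 12i - 16k = qp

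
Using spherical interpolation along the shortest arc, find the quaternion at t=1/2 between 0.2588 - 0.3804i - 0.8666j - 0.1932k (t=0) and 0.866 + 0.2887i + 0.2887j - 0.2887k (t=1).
-0.4131 - 0.4552i - 0.786j + 0.065k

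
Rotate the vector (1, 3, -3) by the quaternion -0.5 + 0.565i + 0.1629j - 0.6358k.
(1.427, -1.594, -3.797)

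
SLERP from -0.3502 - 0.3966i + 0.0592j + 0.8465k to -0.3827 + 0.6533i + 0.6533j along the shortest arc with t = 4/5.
0.2534 - 0.7246i - 0.5908j + 0.2485k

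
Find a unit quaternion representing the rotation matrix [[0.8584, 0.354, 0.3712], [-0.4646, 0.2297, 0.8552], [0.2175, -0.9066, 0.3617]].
0.7826 - 0.5628i + 0.0491j - 0.2615k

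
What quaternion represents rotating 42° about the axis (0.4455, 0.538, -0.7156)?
0.9336 + 0.1597i + 0.1928j - 0.2564k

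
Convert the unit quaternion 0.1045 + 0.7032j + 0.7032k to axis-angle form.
axis = (0, √2/2, √2/2), θ = 168°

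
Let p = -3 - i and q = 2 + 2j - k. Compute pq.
-6 - 2i - 7j + k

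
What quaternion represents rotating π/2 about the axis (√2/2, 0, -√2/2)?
0.7071 + 0.5i - 0.5k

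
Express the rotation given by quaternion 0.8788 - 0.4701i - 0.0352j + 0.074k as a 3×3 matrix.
[[0.9866, -0.097, -0.1314], [0.1632, 0.5471, 0.821], [-0.0077, -0.8315, 0.5555]]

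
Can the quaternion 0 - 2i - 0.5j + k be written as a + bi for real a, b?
No. The quaternion -2i - 0.5j + k has j-coefficient y = -0.5 and k-coefficient z = 1, not both zero, so it does not lie in the complex subalgebra spanned by 1 and i.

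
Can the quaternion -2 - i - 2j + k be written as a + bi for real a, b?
No. The quaternion -2 - i - 2j + k has j-coefficient y = -2 and k-coefficient z = 1, not both zero, so it does not lie in the complex subalgebra spanned by 1 and i.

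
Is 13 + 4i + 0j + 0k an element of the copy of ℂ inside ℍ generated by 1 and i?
Yes. The quaternion 13 + 4i has j- and k-coefficients y = z = 0, so it lies in the complex subalgebra spanned by 1 and i.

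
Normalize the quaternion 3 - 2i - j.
0.8018 - 0.5345i - 0.2673j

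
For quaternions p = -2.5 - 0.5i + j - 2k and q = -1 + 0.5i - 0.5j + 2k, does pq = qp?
No: pq = 7.25 + 0.25i + 0.25j - 3.25k ≠ 7.25 - 1.75i + 0.25j - 2.75k = qp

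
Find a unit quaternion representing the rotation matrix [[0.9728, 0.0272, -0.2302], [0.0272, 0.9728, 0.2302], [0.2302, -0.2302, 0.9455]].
0.9863 - 0.1167i - 0.1167j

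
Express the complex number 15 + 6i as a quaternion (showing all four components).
15 + 6i + 0j + 0k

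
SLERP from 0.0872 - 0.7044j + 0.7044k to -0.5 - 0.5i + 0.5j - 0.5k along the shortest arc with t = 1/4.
0.204 + 0.1359i - 0.6855j + 0.6855k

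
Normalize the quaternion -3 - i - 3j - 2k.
-0.6255 - 0.2085i - 0.6255j - 0.417k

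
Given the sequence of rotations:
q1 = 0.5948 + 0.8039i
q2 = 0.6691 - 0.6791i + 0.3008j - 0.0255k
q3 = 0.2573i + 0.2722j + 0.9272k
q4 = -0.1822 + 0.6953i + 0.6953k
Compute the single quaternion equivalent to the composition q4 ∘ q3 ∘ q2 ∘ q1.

q2 · q1 = 0.9439 + 0.134i + 0.1584j - 0.257k
q3 · q2 · q1 = 0.1607 + 0.026i + 0.4473j + 0.8795k
q4 · q3 · q2 · q1 = -0.6589 - 0.204i - 0.6749j + 0.2625k
-0.6589 - 0.204i - 0.6749j + 0.2625k


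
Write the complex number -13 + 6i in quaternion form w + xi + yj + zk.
-13 + 6i + 0j + 0k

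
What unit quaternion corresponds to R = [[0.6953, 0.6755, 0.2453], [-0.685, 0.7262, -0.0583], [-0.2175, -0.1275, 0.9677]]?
0.9205 - 0.0188i + 0.1257j - 0.3695k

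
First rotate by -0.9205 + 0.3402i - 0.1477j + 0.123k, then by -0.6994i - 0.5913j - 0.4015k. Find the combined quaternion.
0.2 + 0.5118i + 0.4937j + 0.674k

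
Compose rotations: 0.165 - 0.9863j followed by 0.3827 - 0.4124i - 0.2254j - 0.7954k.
-0.1592 - 0.8525i - 0.4146j + 0.2755k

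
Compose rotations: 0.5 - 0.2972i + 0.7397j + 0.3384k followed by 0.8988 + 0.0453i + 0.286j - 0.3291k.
0.3627 + 0.0957i + 0.8903j + 0.2581k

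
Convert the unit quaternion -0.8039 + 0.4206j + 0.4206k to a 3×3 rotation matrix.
[[0.2924, 0.6762, -0.6762], [-0.6762, 0.6462, 0.3538], [0.6762, 0.3538, 0.6462]]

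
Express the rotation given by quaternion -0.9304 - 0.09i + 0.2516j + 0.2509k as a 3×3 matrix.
[[0.7475, 0.4216, -0.5133], [-0.5122, 0.8579, -0.0412], [0.423, 0.2937, 0.8572]]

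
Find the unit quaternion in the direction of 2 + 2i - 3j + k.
0.4714 + 0.4714i - 0.7071j + 0.2357k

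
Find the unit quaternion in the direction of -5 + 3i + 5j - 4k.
-0.5774 + 0.3464i + 0.5774j - 0.4619k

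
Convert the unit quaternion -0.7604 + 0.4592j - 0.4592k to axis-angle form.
axis = (0, √2/2, -√2/2), θ = 279°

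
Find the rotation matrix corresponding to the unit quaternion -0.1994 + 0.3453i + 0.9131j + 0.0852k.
[[-0.682, 0.6646, -0.3053], [0.5966, 0.747, 0.2933], [0.423, 0.0179, -0.906]]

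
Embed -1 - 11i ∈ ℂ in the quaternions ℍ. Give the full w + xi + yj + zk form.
-1 - 11i + 0j + 0k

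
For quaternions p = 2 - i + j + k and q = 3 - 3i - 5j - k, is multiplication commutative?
No: pq = 9 - 5i - 11j + 9k ≠ 9 - 13i - 3j - 7k = qp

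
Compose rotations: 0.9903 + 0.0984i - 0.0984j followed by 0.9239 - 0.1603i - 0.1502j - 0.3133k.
0.9159 - 0.0987i - 0.2705j - 0.2797k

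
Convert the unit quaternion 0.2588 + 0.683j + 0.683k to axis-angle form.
axis = (0, √2/2, √2/2), θ = 5π/6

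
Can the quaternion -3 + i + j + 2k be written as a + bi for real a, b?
No. The quaternion -3 + i + j + 2k has j-coefficient y = 1 and k-coefficient z = 2, not both zero, so it does not lie in the complex subalgebra spanned by 1 and i.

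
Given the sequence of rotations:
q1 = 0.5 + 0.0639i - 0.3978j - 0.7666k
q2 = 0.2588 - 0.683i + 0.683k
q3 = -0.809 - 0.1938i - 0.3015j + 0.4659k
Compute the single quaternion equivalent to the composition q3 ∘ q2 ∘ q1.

q2 · q1 = 0.6966 - 0.0533i - 0.5829j + 0.4148k
q3 · q2 · q1 = -0.9429 + 0.0546i + 0.3171j + 0.0859k
-0.9429 + 0.0546i + 0.3171j + 0.0859k


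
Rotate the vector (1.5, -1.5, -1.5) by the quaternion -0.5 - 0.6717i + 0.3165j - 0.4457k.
(1.486, 1.911, 0.943)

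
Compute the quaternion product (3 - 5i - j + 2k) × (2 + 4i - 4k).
34 + 6i - 14j - 4k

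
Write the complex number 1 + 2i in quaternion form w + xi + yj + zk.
1 + 2i + 0j + 0k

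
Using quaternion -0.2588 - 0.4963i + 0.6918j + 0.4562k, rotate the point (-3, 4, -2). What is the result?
(0.94, 2.384, 4.736)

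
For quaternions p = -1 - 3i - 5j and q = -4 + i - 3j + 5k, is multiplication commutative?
No: pq = -8 - 14i + 38j + 9k ≠ -8 + 36i + 8j - 19k = qp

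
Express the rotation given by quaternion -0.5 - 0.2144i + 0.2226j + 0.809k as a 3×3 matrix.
[[-0.4081, 0.7135, -0.5695], [-0.9045, -0.4009, 0.1458], [-0.1243, 0.5746, 0.809]]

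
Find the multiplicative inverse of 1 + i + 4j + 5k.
0.0233 - 0.0233i - 0.093j - 0.1163k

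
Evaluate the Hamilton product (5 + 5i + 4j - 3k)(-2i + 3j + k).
1 + 3i + 16j + 28k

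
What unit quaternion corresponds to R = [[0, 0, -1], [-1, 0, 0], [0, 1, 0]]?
-0.5 - 0.5i + 0.5j + 0.5k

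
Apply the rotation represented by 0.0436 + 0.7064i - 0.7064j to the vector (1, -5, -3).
(5.177, -0.823, 2.742)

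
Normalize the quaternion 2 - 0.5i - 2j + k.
0.6576 - 0.1644i - 0.6576j + 0.3288k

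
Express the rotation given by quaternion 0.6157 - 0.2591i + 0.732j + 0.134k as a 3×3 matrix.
[[-0.1076, -0.5443, 0.8319], [-0.2143, 0.8298, 0.5152], [-0.9708, -0.1229, -0.2059]]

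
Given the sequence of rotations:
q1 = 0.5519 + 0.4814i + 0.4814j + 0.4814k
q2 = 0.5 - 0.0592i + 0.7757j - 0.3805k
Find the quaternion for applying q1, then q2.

q2 · q1 = 0.1142 + 0.7646i + 0.5141j - 0.3712k
0.1142 + 0.7646i + 0.5141j - 0.3712k


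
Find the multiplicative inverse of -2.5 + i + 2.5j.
-0.1852 - 0.0741i - 0.1852j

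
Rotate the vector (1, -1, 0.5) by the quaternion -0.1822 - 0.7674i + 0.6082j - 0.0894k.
(1.168, -0.901, -0.271)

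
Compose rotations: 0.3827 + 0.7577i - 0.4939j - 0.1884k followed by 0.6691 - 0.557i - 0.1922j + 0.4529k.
0.6685 + 0.5537i - 0.1658j + 0.468k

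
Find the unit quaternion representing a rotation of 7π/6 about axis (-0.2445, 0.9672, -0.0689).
-0.2588 - 0.2362i + 0.9342j - 0.0666k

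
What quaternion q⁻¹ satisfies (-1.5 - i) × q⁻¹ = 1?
-0.4615 + 0.3077i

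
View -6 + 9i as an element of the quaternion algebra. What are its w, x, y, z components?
-6 + 9i + 0j + 0k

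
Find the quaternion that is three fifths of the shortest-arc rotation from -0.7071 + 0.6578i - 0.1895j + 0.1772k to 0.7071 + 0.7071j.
-0.7792 + 0.2946i - 0.5475j + 0.0794k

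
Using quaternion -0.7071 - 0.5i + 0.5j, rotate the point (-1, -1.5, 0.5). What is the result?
(-0.104, -0.604, -1.768)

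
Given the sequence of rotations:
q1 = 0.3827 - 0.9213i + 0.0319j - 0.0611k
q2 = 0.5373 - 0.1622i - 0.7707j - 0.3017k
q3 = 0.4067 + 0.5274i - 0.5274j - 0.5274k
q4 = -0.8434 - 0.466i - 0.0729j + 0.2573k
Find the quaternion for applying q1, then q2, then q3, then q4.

q2 · q1 = 0.0623 - 0.5004i - 0.0098j - 0.8635k
q3 · q2 · q1 = -0.1713 + 0.2796i + 0.6825j - 0.6531k
q4 · q3 · q2 · q1 = 0.4926 - 0.284i - 0.7955j + 0.2091k
0.4926 - 0.284i - 0.7955j + 0.2091k


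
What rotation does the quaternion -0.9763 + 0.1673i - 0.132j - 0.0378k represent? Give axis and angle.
axis = (0.773, -0.6099, -0.1747), θ = 335°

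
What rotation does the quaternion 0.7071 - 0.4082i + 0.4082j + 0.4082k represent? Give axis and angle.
axis = (-√3/3, √3/3, √3/3), θ = π/2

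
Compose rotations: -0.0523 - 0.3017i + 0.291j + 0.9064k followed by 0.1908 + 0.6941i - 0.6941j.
0.4014 - 0.723i - 0.5373j + 0.1655k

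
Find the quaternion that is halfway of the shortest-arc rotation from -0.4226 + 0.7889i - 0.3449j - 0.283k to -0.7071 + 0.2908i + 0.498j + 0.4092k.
-0.7172 + 0.6854i + 0.0972j + 0.0801k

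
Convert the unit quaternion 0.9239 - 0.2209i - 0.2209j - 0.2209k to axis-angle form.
axis = (-√3/3, -√3/3, -√3/3), θ = π/4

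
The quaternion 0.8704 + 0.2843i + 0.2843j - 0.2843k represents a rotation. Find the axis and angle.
axis = (√3/3, √3/3, -√3/3), θ = 59°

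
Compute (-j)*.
j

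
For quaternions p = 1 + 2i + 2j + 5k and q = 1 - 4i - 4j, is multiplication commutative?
No: pq = 17 + 18i - 22j + 5k ≠ 17 - 22i + 18j + 5k = qp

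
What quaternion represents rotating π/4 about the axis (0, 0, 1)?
0.9239 + 0.3827k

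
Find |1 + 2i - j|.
√6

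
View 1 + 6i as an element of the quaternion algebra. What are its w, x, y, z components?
1 + 6i + 0j + 0k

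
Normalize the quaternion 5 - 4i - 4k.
0.6623 - 0.5298i - 0.5298k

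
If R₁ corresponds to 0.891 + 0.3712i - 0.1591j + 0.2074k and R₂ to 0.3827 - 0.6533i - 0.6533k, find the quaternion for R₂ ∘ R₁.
0.719 - 0.544i - 0.1679j - 0.3988k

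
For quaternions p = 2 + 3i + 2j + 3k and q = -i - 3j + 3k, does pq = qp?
No: pq = 13i - 18j - k ≠ -17i + 6j + 13k = qp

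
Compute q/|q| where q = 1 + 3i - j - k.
0.2887 + 0.866i - 0.2887j - 0.2887k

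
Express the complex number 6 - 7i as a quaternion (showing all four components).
6 - 7i + 0j + 0k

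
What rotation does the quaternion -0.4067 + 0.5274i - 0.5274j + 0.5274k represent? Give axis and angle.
axis = (√3/3, -√3/3, √3/3), θ = 228°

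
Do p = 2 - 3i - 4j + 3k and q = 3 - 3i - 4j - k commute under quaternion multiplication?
No: pq = -16 + i - 32j + 7k ≠ -16 - 31i - 8j + 7k = qp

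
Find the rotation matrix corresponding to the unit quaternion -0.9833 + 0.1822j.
[[0.9336, 0, -0.3583], [0, 1, 0], [0.3583, 0, 0.9336]]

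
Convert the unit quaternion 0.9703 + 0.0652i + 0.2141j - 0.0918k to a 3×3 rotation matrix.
[[0.8915, 0.2061, 0.4035], [-0.1502, 0.9746, -0.1658], [-0.4275, 0.0872, 0.8998]]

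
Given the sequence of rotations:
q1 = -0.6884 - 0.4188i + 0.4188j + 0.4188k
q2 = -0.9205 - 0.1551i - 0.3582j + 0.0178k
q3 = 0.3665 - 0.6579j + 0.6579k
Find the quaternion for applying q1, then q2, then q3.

q2 · q1 = 0.7113 + 0.3348i - 0.0814j - 0.6127k
q3 · q2 · q1 = 0.6102 + 0.5794i - 0.2775j + 0.4637k
0.6102 + 0.5794i - 0.2775j + 0.4637k


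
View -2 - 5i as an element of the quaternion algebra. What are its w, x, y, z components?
-2 - 5i + 0j + 0k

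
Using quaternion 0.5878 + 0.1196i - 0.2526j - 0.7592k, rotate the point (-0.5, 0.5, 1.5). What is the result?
(-0.162, 0.75, 1.47)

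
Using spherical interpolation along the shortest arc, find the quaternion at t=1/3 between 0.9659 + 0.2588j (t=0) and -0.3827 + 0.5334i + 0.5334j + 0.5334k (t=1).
0.942 - 0.2364i - 0.0294j - 0.2364k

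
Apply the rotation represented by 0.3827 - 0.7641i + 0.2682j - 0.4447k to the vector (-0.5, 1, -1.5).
(-1.627, -0.708, -0.593)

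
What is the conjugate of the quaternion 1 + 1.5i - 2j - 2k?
1 - 1.5i + 2j + 2k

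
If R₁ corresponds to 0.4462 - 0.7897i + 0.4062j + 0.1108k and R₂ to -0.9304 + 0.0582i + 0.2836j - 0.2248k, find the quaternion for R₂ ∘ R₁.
-0.4595 + 0.8834i - 0.0803j + 0.0442k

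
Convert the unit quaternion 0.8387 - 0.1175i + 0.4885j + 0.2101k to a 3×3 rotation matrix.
[[0.4345, -0.4672, 0.77], [0.2376, 0.8841, 0.4024], [-0.8688, 0.0082, 0.4951]]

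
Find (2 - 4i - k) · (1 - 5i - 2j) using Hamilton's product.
-18 - 16i + j + 7k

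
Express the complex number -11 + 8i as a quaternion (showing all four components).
-11 + 8i + 0j + 0k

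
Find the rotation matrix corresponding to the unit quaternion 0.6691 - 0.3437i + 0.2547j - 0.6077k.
[[0.1317, 0.6381, 0.7586], [-0.9883, 0.0251, 0.1504], [0.0769, -0.7695, 0.634]]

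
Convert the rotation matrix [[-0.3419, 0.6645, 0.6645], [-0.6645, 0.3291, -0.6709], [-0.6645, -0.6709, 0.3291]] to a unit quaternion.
0.5737 + 0.5792j - 0.5792k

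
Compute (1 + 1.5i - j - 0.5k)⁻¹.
0.2222 - 0.3333i + 0.2222j + 0.1111k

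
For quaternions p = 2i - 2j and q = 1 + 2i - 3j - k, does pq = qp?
No: pq = -10 + 4i - 2k ≠ -10 - 4j + 2k = qp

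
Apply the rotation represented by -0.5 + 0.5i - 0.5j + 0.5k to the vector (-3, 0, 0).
(0, 3, 0)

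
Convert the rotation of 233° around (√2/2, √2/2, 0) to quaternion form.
-0.4462 + 0.6328i + 0.6328j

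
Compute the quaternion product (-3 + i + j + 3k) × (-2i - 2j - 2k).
10 + 10i + 2j + 6k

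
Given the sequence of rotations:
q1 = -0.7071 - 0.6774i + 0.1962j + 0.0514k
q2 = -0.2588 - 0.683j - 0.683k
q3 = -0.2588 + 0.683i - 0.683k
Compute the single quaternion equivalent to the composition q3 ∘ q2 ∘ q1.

q2 · q1 = 0.3521 + 0.2742i + 0.8948j + 0.007k
q3 · q2 · q1 = -0.2736 + 0.7807i - 0.4236j + 0.3689k
-0.2736 + 0.7807i - 0.4236j + 0.3689k


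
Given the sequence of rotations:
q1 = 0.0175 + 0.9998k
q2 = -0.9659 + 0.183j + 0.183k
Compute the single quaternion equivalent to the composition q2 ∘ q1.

q2 · q1 = -0.1999 + 0.183i + 0.0032j - 0.9625k
-0.1999 + 0.183i + 0.0032j - 0.9625k


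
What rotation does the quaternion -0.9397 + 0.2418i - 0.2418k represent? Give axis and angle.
axis = (√2/2, 0, -√2/2), θ = 320°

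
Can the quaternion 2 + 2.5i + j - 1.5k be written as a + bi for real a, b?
No. The quaternion 2 + 2.5i + j - 1.5k has j-coefficient y = 1 and k-coefficient z = -1.5, not both zero, so it does not lie in the complex subalgebra spanned by 1 and i.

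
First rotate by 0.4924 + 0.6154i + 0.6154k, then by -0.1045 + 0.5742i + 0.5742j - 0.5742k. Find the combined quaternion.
-0.0515 + 0.5718i - 0.424j - 0.7004k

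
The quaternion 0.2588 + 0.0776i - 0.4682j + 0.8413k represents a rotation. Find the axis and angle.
axis = (0.0803, -0.4847, 0.871), θ = 5π/6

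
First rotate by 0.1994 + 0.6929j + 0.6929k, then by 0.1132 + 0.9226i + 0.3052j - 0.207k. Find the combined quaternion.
-0.0455 + 0.5389i - 0.5j + 0.6764k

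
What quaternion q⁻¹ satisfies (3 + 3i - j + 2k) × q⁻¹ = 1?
0.1304 - 0.1304i + 0.0435j - 0.087k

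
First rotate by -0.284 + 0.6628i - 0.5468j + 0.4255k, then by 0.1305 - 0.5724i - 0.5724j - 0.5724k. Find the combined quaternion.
0.2729 - 0.3075i - 0.0446j + 0.9105k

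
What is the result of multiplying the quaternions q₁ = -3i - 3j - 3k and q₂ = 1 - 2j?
-6 - 9i - 3j + 3k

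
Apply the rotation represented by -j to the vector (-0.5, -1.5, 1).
(0.5, -1.5, -1)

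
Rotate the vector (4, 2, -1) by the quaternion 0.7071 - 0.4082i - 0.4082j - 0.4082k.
(3.399, -1.22, 2.821)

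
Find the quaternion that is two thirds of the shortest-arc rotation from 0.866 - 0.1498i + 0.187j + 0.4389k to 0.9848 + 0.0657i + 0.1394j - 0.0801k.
0.9819 - 0.0073i + 0.1616j + 0.0989k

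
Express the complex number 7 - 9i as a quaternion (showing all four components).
7 - 9i + 0j + 0k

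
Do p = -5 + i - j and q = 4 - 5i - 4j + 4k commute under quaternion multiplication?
No: pq = -19 + 25i + 12j - 29k ≠ -19 + 33i + 20j - 11k = qp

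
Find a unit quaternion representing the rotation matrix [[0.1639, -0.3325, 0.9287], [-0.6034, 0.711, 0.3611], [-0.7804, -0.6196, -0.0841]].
0.6691 - 0.3664i + 0.6386j - 0.1012k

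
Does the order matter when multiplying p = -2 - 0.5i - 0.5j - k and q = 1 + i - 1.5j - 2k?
Yes: pq = -4.25 - 3i + 0.5j + 4.25k ≠ -4.25 - 2i + 4.5j + 1.75k = qp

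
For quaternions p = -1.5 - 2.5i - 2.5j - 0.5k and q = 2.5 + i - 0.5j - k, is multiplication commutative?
No: pq = -3 - 5.5i - 8.5j + 4k ≠ -3 - 10i - 2.5j - 3.5k = qp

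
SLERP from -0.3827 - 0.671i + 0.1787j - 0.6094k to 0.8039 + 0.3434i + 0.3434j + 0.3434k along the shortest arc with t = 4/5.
-0.7556 - 0.4359i - 0.2465j - 0.4222k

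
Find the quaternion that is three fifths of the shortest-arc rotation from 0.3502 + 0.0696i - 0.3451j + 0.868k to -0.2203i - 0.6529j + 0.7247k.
0.1468 - 0.1078i - 0.5507j + 0.8146k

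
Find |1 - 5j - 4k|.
√42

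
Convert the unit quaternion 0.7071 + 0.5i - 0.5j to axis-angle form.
axis = (√2/2, -√2/2, 0), θ = π/2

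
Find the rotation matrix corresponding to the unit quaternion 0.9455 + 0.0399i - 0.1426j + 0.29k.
[[0.7911, -0.5598, -0.2465], [0.537, 0.8286, -0.1582], [0.2928, -0.0073, 0.9561]]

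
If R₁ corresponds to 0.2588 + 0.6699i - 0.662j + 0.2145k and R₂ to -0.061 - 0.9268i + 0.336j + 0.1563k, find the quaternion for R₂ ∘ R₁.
0.794 - 0.1052i + 0.4308j + 0.4158k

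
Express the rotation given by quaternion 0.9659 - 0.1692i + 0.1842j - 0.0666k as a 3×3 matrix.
[[0.9233, 0.0663, 0.3784], [-0.191, 0.9339, 0.3023], [-0.3333, -0.3514, 0.8749]]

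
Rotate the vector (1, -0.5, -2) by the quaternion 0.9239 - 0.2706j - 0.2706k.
(1.457, -1.22, -1.28)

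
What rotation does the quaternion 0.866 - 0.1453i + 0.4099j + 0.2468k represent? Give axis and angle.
axis = (-0.2906, 0.8197, 0.4936), θ = π/3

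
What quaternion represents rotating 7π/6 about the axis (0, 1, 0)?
-0.2588 + 0.9659j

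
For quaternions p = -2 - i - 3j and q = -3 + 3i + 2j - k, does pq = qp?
No: pq = 15 + 4j + 9k ≠ 15 - 6i + 6j - 5k = qp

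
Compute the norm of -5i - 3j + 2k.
√38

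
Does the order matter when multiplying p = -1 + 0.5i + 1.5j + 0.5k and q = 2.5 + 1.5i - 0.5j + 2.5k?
Yes: pq = -3.75 + 3.75i + 3.75j - 3.75k ≠ -3.75 - 4.25i + 4.75j + 1.25k = qp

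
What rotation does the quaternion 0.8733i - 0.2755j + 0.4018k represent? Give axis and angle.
axis = (0.8733, -0.2755, 0.4018), θ = π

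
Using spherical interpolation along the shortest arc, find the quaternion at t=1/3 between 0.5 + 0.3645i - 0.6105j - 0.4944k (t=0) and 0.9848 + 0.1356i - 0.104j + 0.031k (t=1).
0.7389 + 0.3164i - 0.483j - 0.3472k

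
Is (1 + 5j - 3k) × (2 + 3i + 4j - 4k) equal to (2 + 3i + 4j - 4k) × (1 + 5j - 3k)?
No: pq = -30 - 5i + 5j - 25k ≠ -30 + 11i + 23j + 5k = qp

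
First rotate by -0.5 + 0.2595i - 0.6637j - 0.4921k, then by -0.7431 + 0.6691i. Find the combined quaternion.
0.1979 - 0.5274i + 0.8225j - 0.0784k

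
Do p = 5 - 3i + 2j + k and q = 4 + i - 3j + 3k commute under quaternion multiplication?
No: pq = 26 + 2i + 3j + 26k ≠ 26 - 16i - 17j + 12k = qp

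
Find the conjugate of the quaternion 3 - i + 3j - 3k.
3 + i - 3j + 3k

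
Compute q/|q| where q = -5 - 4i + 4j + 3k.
-0.6155 - 0.4924i + 0.4924j + 0.3693k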